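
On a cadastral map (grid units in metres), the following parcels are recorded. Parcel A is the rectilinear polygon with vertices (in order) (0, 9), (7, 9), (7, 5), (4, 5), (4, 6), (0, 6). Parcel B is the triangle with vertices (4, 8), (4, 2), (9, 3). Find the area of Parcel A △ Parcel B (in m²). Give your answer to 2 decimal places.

30.00

|Parcel A| = 24, |Parcel B| = 15, |Parcel A∩Parcel B| = 4.5.
|Parcel A △ Parcel B| = |Parcel A| + |Parcel B| − 2·|Parcel A∩Parcel B| = 24 + 15 − 9 = 30.00.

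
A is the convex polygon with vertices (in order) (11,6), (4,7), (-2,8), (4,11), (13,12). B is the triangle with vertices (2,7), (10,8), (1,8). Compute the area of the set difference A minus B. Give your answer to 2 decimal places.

47.76

|A| = 52, |A∩B| = 4.2429.
|A ∖ B| = |A| − |A∩B| = 52 − 4.2429 = 47.76.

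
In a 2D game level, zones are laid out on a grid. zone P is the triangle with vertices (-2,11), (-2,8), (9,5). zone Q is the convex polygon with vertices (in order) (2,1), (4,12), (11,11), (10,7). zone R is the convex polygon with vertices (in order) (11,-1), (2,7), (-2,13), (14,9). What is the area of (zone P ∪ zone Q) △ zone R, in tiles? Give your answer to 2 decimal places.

|zone P ∪ zone Q| = 64.51.
|(zone P ∪ zone Q) ∩ zone R| = 42.2882.
|(zone P ∪ zone Q) △ zone R| = 64.51 + 97 − 84.5763 = 76.93.

76.93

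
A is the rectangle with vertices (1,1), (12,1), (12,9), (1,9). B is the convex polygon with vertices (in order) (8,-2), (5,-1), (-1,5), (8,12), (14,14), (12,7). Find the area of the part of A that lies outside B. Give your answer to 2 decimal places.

|A| = 88, |A∩B| = 74.1587.
|A ∖ B| = |A| − |A∩B| = 88 − 74.1587 = 13.84.

13.84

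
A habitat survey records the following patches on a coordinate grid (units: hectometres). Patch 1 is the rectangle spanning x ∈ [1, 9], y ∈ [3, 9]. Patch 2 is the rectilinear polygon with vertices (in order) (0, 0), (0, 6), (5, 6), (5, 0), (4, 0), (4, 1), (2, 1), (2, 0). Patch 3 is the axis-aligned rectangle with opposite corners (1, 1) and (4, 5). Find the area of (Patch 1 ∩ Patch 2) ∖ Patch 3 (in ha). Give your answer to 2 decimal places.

6.00

|Patch 1 ∩ Patch 2| = 12.
|(Patch 1 ∩ Patch 2) ∩ Patch 3| = 6.
|(Patch 1 ∩ Patch 2) ∖ Patch 3| = 12 − 6 = 6.00.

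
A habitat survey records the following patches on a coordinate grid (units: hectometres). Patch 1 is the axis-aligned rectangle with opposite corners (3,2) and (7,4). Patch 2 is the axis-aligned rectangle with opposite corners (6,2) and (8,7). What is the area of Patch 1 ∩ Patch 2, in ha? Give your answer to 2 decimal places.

2.00

|Patch 1∩Patch 2|: x∈[6,7], y∈[2,4] → 1·2 = 2.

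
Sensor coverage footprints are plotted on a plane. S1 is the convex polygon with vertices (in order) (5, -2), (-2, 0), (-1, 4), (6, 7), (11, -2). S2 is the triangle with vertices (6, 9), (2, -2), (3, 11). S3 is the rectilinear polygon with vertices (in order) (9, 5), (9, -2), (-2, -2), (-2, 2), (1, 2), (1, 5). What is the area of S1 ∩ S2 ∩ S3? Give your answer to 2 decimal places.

The intersection is the polygon with vertices (2.538,5), (4.545,5), (2.282,-1.224), (2.064,-1.161).
By the shoelace formula its area is 6.93.

6.93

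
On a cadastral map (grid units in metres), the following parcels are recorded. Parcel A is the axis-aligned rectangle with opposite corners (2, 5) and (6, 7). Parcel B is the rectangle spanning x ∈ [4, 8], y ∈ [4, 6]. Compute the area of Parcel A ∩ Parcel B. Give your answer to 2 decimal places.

|Parcel A∩Parcel B|: x∈[4,6], y∈[5,6] → 2·1 = 2.

2.00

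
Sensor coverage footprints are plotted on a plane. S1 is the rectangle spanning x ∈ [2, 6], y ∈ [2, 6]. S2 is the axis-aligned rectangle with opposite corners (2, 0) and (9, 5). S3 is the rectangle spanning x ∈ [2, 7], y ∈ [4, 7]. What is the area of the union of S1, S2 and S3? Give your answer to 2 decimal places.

45.00

By inclusion–exclusion:
Individual areas: |S1| = 16, |S2| = 35, |S3| = 15.
|S1∩S2|: x∈[2,6], y∈[2,5] → 4·3 = 12.
|S1∩S3|: x∈[2,6], y∈[4,6] → 4·2 = 8.
|S2∩S3|: x∈[2,7], y∈[4,5] → 5·1 = 5.
|S1∩S2∩S3| = 4.
|S1 ∪ S2 ∪ S3| = 66 − 25 + 4 = 45.00.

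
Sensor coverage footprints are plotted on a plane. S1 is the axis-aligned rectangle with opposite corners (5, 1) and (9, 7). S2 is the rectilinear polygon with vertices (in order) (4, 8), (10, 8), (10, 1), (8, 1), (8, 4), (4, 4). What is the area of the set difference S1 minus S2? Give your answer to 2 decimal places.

|S1| = 24, |S1∩S2| = 15.
|S1 ∖ S2| = |S1| − |S1∩S2| = 24 − 15 = 9.00.

9.00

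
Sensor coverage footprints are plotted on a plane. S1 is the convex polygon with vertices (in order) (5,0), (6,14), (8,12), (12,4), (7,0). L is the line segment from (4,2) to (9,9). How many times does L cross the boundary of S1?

The segment meets the boundary at (5.27,3.778).

1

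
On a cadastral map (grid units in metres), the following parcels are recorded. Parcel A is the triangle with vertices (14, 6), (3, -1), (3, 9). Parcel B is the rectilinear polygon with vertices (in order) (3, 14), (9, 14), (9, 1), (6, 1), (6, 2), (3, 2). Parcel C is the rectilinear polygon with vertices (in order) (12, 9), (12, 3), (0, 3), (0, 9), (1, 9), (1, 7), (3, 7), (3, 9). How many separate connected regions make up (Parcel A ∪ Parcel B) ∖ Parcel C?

(Parcel A ∪ Parcel B) ∖ Parcel C splits into 3 disjoint pieces (area 15.1688, area 30, area 1.8182).

3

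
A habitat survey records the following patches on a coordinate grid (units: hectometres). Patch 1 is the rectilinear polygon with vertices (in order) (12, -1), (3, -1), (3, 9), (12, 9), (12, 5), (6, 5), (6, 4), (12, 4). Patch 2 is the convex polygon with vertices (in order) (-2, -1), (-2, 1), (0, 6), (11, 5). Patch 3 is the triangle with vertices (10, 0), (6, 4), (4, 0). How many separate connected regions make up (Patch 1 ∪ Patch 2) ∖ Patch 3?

1

(Patch 1 ∪ Patch 2) ∖ Patch 3 is a single connected region.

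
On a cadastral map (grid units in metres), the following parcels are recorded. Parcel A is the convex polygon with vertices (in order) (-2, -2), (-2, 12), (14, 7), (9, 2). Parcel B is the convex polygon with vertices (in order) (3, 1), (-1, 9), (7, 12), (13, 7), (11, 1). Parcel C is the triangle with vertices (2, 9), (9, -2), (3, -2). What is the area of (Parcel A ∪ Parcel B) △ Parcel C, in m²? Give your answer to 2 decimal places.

|Parcel A ∪ Parcel B| = 150.4716.
|(Parcel A ∪ Parcel B) ∩ Parcel C| = 19.6386.
|(Parcel A ∪ Parcel B) △ Parcel C| = 150.4716 + 33 − 39.2773 = 144.19.

144.19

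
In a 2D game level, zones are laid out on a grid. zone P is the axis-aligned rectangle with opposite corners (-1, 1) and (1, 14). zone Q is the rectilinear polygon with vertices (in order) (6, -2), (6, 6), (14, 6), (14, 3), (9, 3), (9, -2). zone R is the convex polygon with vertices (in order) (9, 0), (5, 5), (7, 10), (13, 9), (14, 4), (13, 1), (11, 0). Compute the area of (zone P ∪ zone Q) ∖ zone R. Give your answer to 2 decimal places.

38.19

|zone P ∪ zone Q| = 65.
|(zone P ∪ zone Q) ∩ zone R| = 26.8083.
|(zone P ∪ zone Q) ∖ zone R| = 65 − 26.8083 = 38.19.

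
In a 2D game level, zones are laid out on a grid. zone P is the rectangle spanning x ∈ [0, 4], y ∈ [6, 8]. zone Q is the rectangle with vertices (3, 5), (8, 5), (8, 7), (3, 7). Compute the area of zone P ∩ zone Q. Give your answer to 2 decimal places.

|zone P∩zone Q|: x∈[3,4], y∈[6,7] → 1·1 = 1.

1.00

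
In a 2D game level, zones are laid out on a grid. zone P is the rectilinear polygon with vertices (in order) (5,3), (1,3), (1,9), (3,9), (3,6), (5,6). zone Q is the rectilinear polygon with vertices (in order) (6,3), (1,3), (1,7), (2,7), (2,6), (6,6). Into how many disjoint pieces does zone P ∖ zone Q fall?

zone P ∖ zone Q is a single connected region.

1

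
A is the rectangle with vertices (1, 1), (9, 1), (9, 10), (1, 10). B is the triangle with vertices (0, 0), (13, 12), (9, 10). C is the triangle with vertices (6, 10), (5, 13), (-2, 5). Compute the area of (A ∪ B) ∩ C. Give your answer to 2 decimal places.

6.73

The region (A ∪ B) ∩ C is the polygon with vertices (1,8.429), (2.375,10), (6,10), (1,6.875).
By the shoelace formula its area is 6.73.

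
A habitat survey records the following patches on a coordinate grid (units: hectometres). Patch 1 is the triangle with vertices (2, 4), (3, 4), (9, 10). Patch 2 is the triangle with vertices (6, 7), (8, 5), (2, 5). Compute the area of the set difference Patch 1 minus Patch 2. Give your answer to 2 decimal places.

|Patch 1| = 3, |Patch 1∩Patch 2| = 1.1833.
|Patch 1 ∖ Patch 2| = |Patch 1| − |Patch 1∩Patch 2| = 3 − 1.1833 = 1.82.

1.82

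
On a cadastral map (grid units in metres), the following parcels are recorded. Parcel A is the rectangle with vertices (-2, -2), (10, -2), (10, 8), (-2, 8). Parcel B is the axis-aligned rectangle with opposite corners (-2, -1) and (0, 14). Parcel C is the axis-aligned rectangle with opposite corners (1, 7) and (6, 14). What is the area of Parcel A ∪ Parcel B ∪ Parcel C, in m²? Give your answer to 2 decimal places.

By inclusion–exclusion:
Individual areas: |Parcel A| = 120, |Parcel B| = 30, |Parcel C| = 35.
|Parcel A∩Parcel B|: x∈[-2,0], y∈[-1,8] → 2·9 = 18.
|Parcel A∩Parcel C|: x∈[1,6], y∈[7,8] → 5·1 = 5.
|Parcel B∩Parcel C| = 0 (no overlap).
|Parcel A∩Parcel B∩Parcel C| = 0.
|Parcel A ∪ Parcel B ∪ Parcel C| = 185 − 23 + 0 = 162.00.

162.00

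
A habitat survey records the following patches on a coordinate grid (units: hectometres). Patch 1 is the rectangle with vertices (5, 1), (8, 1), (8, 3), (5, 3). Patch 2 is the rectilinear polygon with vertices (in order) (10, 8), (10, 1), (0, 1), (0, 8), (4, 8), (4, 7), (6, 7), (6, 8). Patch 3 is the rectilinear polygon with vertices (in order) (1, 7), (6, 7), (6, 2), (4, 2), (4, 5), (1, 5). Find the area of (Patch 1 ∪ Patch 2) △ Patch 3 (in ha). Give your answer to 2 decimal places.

|Patch 1 ∪ Patch 2| = 68.
|(Patch 1 ∪ Patch 2) ∩ Patch 3| = 16.
|(Patch 1 ∪ Patch 2) △ Patch 3| = 68 + 16 − 32 = 52.00.

52.00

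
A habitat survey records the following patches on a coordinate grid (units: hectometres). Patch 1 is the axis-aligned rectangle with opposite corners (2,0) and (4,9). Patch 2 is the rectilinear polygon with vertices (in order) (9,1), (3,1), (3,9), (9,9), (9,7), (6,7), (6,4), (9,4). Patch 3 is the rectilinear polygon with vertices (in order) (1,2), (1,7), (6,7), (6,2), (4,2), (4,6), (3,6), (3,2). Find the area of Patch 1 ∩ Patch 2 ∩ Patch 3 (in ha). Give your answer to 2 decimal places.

1.00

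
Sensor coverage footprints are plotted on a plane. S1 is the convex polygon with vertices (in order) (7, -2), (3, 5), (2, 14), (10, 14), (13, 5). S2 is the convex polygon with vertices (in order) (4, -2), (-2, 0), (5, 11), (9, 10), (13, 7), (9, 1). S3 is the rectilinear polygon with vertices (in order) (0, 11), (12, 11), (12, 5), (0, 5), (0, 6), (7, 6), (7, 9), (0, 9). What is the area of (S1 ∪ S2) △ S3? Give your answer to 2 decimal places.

116.47

|S1 ∪ S2| = 151.6906.
|(S1 ∪ S2) ∩ S3| = 43.1111.
|(S1 ∪ S2) △ S3| = 151.6906 + 51 − 86.2222 = 116.47.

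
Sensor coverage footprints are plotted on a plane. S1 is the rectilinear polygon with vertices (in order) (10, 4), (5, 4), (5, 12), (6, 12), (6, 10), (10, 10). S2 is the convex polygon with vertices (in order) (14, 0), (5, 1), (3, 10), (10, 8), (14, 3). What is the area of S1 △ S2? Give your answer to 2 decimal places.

|S1| = 32, |S2| = 69.5, |S1∩S2| = 23.5714.
|S1 △ S2| = |S1| + |S2| − 2·|S1∩S2| = 32 + 69.5 − 47.1429 = 54.36.

54.36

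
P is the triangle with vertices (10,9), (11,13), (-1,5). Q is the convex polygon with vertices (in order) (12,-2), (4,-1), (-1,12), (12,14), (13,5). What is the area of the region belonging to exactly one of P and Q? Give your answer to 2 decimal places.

|P| = 20, |Q| = 161.5, |P∩Q| = 19.2331.
|P △ Q| = |P| + |Q| − 2·|P∩Q| = 20 + 161.5 − 38.4663 = 143.03.

143.03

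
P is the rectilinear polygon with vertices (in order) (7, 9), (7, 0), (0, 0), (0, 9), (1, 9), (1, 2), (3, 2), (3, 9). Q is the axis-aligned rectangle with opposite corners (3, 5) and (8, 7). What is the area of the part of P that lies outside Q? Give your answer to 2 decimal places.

41.00

|P| = 49, |P∩Q| = 8.
|P ∖ Q| = |P| − |P∩Q| = 49 − 8 = 41.00.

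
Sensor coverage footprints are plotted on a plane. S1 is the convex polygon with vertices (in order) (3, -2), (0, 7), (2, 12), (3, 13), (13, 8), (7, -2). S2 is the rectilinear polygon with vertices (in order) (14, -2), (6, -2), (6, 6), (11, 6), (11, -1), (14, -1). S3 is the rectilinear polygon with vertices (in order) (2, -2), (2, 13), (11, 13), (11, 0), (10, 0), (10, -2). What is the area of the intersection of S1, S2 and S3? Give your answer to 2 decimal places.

26.67

The intersection is the polygon with vertices (6,-2), (6,6), (11,6), (11,4.667), (7,-2).
By the shoelace formula its area is 26.67.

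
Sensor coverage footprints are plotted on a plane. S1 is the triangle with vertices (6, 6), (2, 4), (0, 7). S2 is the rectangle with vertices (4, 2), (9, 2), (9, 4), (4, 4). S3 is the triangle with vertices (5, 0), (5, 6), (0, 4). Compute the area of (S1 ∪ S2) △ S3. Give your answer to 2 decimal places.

|S1 ∪ S2| = 18.
|(S1 ∪ S2) ∩ S3| = 4.1184.
|(S1 ∪ S2) △ S3| = 18 + 15 − 8.2368 = 24.76.

24.76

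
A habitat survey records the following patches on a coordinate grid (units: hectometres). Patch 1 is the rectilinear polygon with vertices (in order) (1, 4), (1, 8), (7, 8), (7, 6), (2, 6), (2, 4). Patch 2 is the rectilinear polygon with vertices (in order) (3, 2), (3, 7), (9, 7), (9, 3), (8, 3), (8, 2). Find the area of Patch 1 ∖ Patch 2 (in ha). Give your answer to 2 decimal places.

10.00

|Patch 1| = 14, |Patch 1∩Patch 2| = 4.
|Patch 1 ∖ Patch 2| = |Patch 1| − |Patch 1∩Patch 2| = 14 − 4 = 10.00.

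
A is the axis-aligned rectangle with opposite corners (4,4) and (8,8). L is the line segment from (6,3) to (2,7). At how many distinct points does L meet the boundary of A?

2

The segment meets the boundary at (4,5), (5,4).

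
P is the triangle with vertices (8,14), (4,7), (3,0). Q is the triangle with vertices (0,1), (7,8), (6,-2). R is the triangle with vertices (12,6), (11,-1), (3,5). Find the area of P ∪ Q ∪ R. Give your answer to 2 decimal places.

By inclusion–exclusion:
Individual areas: |P| = 10.5, |Q| = 31.5, |R| = 31.
|P∩Q| = 3.1111.
|P∩R| = 0.926.
|Q∩R| = 5.2679.
|P∩Q∩R| = 0.8447.
|P ∪ Q ∪ R| = 73 − 9.305 + 0.8447 = 64.54.

64.54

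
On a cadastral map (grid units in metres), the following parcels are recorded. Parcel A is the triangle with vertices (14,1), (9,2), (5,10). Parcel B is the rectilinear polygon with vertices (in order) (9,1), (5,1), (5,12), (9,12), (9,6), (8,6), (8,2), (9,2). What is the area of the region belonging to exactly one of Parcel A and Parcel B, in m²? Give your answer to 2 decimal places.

48.00

|Parcel A| = 18, |Parcel B| = 40, |Parcel A∩Parcel B| = 5.
|Parcel A △ Parcel B| = |Parcel A| + |Parcel B| − 2·|Parcel A∩Parcel B| = 18 + 40 − 10 = 48.00.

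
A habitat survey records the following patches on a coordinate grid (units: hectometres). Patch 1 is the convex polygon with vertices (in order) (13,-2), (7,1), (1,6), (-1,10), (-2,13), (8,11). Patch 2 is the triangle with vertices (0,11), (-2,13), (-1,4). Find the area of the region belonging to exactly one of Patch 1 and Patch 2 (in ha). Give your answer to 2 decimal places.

|Patch 1| = 97, |Patch 2| = 8, |Patch 1∩Patch 2| = 3.
|Patch 1 △ Patch 2| = |Patch 1| + |Patch 2| − 2·|Patch 1∩Patch 2| = 97 + 8 − 6 = 99.00.

99.00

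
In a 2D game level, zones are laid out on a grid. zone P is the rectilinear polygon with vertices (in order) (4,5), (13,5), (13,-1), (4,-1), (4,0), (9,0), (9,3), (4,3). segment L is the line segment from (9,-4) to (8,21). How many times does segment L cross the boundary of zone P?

4

The segment meets the boundary at (8.64,5), (8.72,3), (8.84,0), (8.88,-1).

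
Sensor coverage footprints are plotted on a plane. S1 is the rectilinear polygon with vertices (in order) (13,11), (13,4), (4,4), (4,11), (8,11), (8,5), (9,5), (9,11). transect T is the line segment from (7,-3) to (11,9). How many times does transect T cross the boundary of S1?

1

The segment meets the boundary at (9.333,4).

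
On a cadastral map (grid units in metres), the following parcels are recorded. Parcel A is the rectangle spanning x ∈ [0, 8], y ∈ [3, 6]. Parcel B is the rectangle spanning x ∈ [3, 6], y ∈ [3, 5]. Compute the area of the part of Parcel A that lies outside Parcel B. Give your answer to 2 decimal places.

18.00

|Parcel A∩Parcel B|: x∈[3,6], y∈[3,5] → 3·2 = 6.
|Parcel A| = 24.
|Parcel A ∖ Parcel B| = |Parcel A| − |Parcel A∩Parcel B| = 24 − 6 = 18.00.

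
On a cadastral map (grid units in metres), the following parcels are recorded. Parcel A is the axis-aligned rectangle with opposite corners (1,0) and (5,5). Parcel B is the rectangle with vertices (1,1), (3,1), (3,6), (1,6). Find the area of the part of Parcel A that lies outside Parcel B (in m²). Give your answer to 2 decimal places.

|Parcel A∩Parcel B|: x∈[1,3], y∈[1,5] → 2·4 = 8.
|Parcel A| = 20.
|Parcel A ∖ Parcel B| = |Parcel A| − |Parcel A∩Parcel B| = 20 − 8 = 12.00.

12.00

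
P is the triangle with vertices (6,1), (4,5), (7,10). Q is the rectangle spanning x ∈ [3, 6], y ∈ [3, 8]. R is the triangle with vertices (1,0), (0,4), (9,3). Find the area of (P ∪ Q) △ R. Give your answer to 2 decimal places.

32.01

|P ∪ Q| = 19.7.
|(P ∪ Q) ∩ R| = 2.5932.
|(P ∪ Q) △ R| = 19.7 + 17.5 − 5.1864 = 32.01.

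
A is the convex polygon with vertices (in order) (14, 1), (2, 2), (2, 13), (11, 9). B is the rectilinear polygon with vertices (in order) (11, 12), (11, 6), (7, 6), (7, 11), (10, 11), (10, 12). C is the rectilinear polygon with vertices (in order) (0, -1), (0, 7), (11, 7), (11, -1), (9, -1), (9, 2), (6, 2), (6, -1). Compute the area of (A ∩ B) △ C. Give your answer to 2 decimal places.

|A ∩ B| = 15.5556.
|(A ∩ B) ∩ C| = 4.
|(A ∩ B) △ C| = 15.5556 + 79 − 8 = 86.56.

86.56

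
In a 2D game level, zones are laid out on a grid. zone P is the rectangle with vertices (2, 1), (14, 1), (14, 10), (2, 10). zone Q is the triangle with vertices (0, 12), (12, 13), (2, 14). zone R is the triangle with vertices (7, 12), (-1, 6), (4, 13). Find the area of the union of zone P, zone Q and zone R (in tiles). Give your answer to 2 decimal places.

129.26

By inclusion–exclusion:
Individual areas: |zone P| = 108, |zone Q| = 11, |zone R| = 13.
|zone P∩zone Q| = 0.
|zone P∩zone R| = 2.0417.
|zone Q∩zone R| = 0.7021.
|zone P∩zone Q∩zone R| = 0.
|zone P ∪ zone Q ∪ zone R| = 132 − 2.7438 + 0 = 129.26.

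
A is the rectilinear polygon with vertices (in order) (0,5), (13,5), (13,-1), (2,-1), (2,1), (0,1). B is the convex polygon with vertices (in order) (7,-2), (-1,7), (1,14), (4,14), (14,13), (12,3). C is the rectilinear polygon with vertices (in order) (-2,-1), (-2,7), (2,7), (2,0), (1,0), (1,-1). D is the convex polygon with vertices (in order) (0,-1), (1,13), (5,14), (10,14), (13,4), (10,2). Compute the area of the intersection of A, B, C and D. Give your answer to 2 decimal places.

The intersection is the polygon with vertices (2,5), (2,3.625), (0.778,5).
By the shoelace formula its area is 0.84.

0.84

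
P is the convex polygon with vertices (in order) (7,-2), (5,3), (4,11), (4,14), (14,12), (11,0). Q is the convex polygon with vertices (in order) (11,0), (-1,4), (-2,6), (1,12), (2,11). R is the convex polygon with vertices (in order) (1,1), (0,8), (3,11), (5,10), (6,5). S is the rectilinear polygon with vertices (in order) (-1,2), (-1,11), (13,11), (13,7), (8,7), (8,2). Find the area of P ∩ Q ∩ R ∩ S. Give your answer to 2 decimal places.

The intersection is the polygon with vertices (5.706,6.471), (6,5), (4.864,4.091), (4.361,8.115).
By the shoelace formula its area is 3.26.

3.26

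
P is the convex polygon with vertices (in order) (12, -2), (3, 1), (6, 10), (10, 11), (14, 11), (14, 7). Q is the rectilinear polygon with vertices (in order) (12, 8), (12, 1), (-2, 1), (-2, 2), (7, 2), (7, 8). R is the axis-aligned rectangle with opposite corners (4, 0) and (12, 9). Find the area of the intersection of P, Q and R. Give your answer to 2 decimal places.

38.00

The intersection is the polygon with vertices (7,2), (7,8), (12,8), (12,1), (4,1), (4,2).
By the shoelace formula its area is 38.00.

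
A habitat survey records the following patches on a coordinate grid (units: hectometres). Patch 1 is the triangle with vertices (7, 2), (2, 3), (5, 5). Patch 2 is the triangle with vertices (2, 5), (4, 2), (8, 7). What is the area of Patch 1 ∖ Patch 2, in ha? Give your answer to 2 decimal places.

2.91

|Patch 1| = 6.5, |Patch 1∩Patch 2| = 3.5923.
|Patch 1 ∖ Patch 2| = |Patch 1| − |Patch 1∩Patch 2| = 6.5 − 3.5923 = 2.91.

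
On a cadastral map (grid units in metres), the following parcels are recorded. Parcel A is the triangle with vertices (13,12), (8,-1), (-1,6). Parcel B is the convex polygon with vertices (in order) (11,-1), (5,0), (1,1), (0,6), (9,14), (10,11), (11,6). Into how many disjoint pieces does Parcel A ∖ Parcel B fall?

Parcel A ∖ Parcel B splits into 3 disjoint pieces (area 6.7368, area 0.2497, area 0.8743).

3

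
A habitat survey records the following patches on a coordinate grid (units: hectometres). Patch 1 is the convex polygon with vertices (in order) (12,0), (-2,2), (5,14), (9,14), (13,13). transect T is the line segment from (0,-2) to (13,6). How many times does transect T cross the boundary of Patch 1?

2

The segment meets the boundary at (12.435,5.652), (4.899,1.014).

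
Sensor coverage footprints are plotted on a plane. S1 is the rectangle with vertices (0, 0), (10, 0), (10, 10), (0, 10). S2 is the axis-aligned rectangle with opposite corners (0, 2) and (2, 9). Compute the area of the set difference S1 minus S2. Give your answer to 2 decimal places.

|S1∩S2|: x∈[0,2], y∈[2,9] → 2·7 = 14.
|S1| = 100.
|S1 ∖ S2| = |S1| − |S1∩S2| = 100 − 14 = 86.00.

86.00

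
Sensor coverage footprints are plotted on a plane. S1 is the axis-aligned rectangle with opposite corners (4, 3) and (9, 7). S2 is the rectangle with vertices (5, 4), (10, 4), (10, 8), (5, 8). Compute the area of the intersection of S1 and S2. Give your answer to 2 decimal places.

|S1∩S2|: x∈[5,9], y∈[4,7] → 4·3 = 12.

12.00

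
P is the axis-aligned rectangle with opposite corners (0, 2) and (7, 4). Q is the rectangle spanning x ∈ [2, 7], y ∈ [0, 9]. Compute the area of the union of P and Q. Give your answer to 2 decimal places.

By inclusion–exclusion:
Individual areas: |P| = 14, |Q| = 45.
|P∩Q|: x∈[2,7], y∈[2,4] → 5·2 = 10.
|P ∪ Q| = 59 − 10 = 49.00.

49.00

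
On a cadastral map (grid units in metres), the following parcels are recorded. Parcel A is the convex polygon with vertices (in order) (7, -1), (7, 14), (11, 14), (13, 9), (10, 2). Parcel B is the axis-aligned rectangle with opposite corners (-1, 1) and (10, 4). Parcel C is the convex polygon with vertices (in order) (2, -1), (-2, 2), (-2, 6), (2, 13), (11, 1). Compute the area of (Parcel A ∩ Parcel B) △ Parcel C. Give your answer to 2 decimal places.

|Parcel A ∩ Parcel B| = 8.5.
|(Parcel A ∩ Parcel B) ∩ Parcel C| = 7.4583.
|(Parcel A ∩ Parcel B) △ Parcel C| = 8.5 + 99 − 14.9167 = 92.58.

92.58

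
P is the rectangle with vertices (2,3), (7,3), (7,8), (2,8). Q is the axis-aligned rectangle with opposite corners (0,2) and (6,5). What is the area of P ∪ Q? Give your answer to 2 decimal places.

By inclusion–exclusion:
Individual areas: |P| = 25, |Q| = 18.
|P∩Q|: x∈[2,6], y∈[3,5] → 4·2 = 8.
|P ∪ Q| = 43 − 8 = 35.00.

35.00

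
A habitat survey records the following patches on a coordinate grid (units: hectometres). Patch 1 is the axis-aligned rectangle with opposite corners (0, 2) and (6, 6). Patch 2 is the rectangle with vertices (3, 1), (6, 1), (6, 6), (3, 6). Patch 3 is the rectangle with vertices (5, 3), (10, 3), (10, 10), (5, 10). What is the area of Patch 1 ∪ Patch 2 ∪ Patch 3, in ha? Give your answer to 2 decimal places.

By inclusion–exclusion:
Individual areas: |Patch 1| = 24, |Patch 2| = 15, |Patch 3| = 35.
|Patch 1∩Patch 2|: x∈[3,6], y∈[2,6] → 3·4 = 12.
|Patch 1∩Patch 3|: x∈[5,6], y∈[3,6] → 1·3 = 3.
|Patch 2∩Patch 3|: x∈[5,6], y∈[3,6] → 1·3 = 3.
|Patch 1∩Patch 2∩Patch 3| = 3.
|Patch 1 ∪ Patch 2 ∪ Patch 3| = 74 − 18 + 3 = 59.00.

59.00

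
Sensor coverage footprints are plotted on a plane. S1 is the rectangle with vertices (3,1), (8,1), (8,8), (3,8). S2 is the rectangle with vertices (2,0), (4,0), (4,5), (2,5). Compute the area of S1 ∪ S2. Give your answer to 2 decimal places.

By inclusion–exclusion:
Individual areas: |S1| = 35, |S2| = 10.
|S1∩S2|: x∈[3,4], y∈[1,5] → 1·4 = 4.
|S1 ∪ S2| = 45 − 4 = 41.00.

41.00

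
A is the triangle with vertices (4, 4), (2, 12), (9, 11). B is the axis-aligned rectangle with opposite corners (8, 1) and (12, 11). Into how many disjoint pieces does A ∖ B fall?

1

A ∖ B is a single connected region.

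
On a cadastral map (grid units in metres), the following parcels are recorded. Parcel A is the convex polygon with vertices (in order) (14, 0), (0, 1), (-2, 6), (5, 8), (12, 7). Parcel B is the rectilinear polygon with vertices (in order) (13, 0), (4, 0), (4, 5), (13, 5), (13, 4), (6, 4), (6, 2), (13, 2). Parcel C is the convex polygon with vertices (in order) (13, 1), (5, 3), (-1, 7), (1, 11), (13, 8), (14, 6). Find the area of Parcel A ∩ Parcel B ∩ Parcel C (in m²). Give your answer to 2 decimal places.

12.51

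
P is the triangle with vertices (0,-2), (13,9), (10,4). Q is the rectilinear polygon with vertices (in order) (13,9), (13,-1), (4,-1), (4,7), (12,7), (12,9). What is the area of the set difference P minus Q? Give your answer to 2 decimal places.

|P| = 16, |P∩Q| = 13.2774.
|P ∖ Q| = |P| − |P∩Q| = 16 − 13.2774 = 2.72.

2.72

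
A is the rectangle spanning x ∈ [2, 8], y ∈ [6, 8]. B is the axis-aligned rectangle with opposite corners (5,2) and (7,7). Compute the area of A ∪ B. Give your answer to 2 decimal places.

By inclusion–exclusion:
Individual areas: |A| = 12, |B| = 10.
|A∩B|: x∈[5,7], y∈[6,7] → 2·1 = 2.
|A ∪ B| = 22 − 2 = 20.00.

20.00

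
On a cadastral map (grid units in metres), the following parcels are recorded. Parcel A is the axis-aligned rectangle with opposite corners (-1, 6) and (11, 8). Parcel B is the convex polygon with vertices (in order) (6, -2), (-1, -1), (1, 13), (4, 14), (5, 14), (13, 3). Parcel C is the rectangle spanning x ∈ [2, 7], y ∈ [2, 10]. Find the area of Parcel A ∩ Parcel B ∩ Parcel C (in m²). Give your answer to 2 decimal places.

10.00

The intersection is the polygon with vertices (2,6), (2,8), (7,8), (7,6).
By the shoelace formula its area is 10.00.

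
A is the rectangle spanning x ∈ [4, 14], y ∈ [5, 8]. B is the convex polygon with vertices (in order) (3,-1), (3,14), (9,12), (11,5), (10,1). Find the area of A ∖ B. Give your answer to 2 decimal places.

|A| = 30, |A∩B| = 19.7143.
|A ∖ B| = |A| − |A∩B| = 30 − 19.7143 = 10.29.

10.29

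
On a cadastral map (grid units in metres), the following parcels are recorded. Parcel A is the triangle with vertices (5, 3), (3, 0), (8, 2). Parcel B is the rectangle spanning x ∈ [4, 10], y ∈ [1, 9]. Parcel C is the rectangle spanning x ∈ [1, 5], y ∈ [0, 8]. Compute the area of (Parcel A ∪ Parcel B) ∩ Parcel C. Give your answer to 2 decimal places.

The region (Parcel A ∪ Parcel B) ∩ Parcel C is the polygon with vertices (4,1.5), (4,8), (5,8), (5,0.8), (3,0).
By the shoelace formula its area is 7.95.

7.95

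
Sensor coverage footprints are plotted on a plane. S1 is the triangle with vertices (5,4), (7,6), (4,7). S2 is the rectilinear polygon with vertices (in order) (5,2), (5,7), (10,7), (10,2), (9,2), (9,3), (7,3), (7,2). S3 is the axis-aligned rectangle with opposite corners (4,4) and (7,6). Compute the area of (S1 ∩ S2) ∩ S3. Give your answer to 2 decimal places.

The region (S1 ∩ S2) ∩ S3 is the polygon with vertices (5,4), (5,6), (7,6).
By the shoelace formula its area is 2.00.

2.00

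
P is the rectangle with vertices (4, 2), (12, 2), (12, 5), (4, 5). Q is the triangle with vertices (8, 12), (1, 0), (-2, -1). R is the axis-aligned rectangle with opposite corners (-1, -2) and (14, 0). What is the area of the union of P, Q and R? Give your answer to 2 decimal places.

67.83

By inclusion–exclusion:
Individual areas: |P| = 24, |Q| = 14.5, |R| = 30.
|P∩Q| = 0.
|P∩R| = 0 (no overlap).
|Q∩R| = 0.6667.
|P∩Q∩R| = 0.
|P ∪ Q ∪ R| = 68.5 − 0.6667 + 0 = 67.83.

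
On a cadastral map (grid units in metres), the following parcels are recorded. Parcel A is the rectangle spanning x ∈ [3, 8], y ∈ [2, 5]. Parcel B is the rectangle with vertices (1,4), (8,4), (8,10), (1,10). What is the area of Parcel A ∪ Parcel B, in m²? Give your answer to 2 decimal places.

52.00

By inclusion–exclusion:
Individual areas: |Parcel A| = 15, |Parcel B| = 42.
|Parcel A∩Parcel B|: x∈[3,8], y∈[4,5] → 5·1 = 5.
|Parcel A ∪ Parcel B| = 57 − 5 = 52.00.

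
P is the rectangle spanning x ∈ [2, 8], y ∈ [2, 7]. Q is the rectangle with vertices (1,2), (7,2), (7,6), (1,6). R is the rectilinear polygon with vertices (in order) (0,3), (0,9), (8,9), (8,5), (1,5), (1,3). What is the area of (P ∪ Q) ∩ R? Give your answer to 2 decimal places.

|P ∪ Q| = 34.
|(P ∪ Q) ∩ R| = 13.00.

13.00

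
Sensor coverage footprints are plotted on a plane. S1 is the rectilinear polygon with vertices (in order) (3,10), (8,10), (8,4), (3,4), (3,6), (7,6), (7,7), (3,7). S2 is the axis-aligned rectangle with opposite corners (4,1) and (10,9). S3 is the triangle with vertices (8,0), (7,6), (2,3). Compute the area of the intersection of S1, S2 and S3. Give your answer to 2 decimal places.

The intersection is the polygon with vertices (4,4), (4,4.2), (7,6), (7.333,4).
By the shoelace formula its area is 3.63.

3.63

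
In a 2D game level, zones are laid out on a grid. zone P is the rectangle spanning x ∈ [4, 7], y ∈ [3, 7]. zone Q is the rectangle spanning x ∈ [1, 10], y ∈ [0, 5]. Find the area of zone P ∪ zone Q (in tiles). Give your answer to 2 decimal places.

By inclusion–exclusion:
Individual areas: |zone P| = 12, |zone Q| = 45.
|zone P∩zone Q|: x∈[4,7], y∈[3,5] → 3·2 = 6.
|zone P ∪ zone Q| = 57 − 6 = 51.00.

51.00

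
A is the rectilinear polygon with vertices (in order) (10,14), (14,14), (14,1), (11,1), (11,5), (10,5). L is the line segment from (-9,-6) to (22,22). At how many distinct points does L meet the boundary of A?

The segment meets the boundary at (13.143,14), (10,11.161).

2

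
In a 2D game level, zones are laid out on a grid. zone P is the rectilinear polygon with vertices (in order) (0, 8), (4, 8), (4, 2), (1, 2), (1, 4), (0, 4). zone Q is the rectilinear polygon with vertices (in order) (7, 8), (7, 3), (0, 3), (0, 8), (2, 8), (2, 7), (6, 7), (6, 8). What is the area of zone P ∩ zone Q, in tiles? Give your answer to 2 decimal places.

The intersection is the polygon with vertices (2,8), (2,7), (4,7), (4,3), (1,3), (1,4), (0,4), (0,8).
By the shoelace formula its area is 17.00.

17.00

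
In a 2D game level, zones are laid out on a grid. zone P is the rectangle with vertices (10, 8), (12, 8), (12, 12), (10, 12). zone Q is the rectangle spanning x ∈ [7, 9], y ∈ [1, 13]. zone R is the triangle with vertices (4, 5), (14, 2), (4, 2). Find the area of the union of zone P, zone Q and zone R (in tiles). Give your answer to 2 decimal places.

43.40

By inclusion–exclusion:
Individual areas: |zone P| = 8, |zone Q| = 24, |zone R| = 15.
|zone P∩zone Q| = 0 (no overlap).
|zone P∩zone R| = 0.
|zone Q∩zone R| = 3.6.
|zone P∩zone Q∩zone R| = 0.
|zone P ∪ zone Q ∪ zone R| = 47 − 3.6 + 0 = 43.40.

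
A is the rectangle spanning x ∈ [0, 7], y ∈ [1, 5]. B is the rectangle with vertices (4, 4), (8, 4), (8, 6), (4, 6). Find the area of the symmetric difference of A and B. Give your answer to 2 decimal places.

|A∩B|: x∈[4,7], y∈[4,5] → 3·1 = 3.
|A △ B| = |A| + |B| − 2·|A∩B| = 28 + 8 − 6 = 30.00.

30.00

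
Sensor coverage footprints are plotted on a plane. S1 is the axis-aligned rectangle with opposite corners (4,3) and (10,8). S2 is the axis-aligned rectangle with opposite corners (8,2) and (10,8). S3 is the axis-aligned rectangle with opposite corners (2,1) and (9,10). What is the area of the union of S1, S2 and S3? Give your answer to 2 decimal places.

69.00

By inclusion–exclusion:
Individual areas: |S1| = 30, |S2| = 12, |S3| = 63.
|S1∩S2|: x∈[8,10], y∈[3,8] → 2·5 = 10.
|S1∩S3|: x∈[4,9], y∈[3,8] → 5·5 = 25.
|S2∩S3|: x∈[8,9], y∈[2,8] → 1·6 = 6.
|S1∩S2∩S3| = 5.
|S1 ∪ S2 ∪ S3| = 105 − 41 + 5 = 69.00.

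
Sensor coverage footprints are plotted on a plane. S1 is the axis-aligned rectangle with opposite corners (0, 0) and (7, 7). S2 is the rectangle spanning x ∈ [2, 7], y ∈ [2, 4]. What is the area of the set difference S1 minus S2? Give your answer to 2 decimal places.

|S1∩S2|: x∈[2,7], y∈[2,4] → 5·2 = 10.
|S1| = 49.
|S1 ∖ S2| = |S1| − |S1∩S2| = 49 − 10 = 39.00.

39.00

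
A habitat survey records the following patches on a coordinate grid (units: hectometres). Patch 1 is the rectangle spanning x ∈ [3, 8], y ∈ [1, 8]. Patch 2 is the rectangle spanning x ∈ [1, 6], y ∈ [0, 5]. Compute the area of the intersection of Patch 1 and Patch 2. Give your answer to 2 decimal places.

|Patch 1∩Patch 2|: x∈[3,6], y∈[1,5] → 3·4 = 12.

12.00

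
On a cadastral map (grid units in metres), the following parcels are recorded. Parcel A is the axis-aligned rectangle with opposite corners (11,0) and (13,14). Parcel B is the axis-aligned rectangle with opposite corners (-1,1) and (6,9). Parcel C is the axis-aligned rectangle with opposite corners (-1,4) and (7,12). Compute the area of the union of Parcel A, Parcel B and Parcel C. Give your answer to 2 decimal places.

By inclusion–exclusion:
Individual areas: |Parcel A| = 28, |Parcel B| = 56, |Parcel C| = 64.
|Parcel A∩Parcel B| = 0 (no overlap).
|Parcel A∩Parcel C| = 0 (no overlap).
|Parcel B∩Parcel C|: x∈[-1,6], y∈[4,9] → 7·5 = 35.
|Parcel A∩Parcel B∩Parcel C| = 0.
|Parcel A ∪ Parcel B ∪ Parcel C| = 148 − 35 + 0 = 113.00.

113.00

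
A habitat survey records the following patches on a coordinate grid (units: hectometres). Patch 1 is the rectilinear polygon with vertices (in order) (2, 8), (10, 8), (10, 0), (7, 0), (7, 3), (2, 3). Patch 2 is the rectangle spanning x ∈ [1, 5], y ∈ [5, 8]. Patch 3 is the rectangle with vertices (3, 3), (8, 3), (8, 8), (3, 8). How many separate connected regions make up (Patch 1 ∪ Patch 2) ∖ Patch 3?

2

(Patch 1 ∪ Patch 2) ∖ Patch 3 splits into 2 disjoint pieces (area 19, area 8).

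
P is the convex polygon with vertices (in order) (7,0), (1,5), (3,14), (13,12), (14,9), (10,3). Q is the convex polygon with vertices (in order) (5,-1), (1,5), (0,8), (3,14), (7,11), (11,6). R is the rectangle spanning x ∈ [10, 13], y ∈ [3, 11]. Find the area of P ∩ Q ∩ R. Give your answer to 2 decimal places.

The intersection is the polygon with vertices (11,6), (10,4.833), (10,7.25).
By the shoelace formula its area is 1.21.

1.21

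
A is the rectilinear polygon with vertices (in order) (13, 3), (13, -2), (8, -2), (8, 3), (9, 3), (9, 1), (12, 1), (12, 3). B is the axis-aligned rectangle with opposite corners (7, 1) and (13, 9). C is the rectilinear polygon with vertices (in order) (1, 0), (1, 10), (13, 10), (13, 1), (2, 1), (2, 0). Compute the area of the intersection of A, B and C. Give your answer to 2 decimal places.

4.00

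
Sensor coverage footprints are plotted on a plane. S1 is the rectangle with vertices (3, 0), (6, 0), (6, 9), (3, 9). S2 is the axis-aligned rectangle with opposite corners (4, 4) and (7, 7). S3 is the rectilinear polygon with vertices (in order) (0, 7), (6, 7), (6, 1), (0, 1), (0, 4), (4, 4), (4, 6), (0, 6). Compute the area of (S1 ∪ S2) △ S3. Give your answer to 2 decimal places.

|S1 ∪ S2| = 30.
|(S1 ∪ S2) ∩ S3| = 16.
|(S1 ∪ S2) △ S3| = 30 + 28 − 32 = 26.00.

26.00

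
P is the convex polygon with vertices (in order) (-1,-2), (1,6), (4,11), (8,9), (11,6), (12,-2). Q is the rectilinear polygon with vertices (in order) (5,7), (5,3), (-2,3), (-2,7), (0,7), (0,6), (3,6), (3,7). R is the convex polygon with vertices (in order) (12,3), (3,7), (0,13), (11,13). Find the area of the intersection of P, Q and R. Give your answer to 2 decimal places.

The intersection is the polygon with vertices (5,7), (5,6.111), (3,7).
By the shoelace formula its area is 0.89.

0.89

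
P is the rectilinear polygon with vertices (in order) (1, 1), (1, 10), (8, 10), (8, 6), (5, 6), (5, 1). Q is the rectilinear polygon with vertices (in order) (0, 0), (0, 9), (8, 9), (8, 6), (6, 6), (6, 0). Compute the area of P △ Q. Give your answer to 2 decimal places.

26.00

|P| = 48, |Q| = 60, |P∩Q| = 41.
|P △ Q| = |P| + |Q| − 2·|P∩Q| = 48 + 60 − 82 = 26.00.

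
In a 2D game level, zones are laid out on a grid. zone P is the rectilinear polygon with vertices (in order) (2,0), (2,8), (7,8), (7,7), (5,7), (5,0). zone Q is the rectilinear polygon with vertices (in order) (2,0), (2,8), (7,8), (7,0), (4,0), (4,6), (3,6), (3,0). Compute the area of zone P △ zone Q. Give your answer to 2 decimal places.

20.00

|zone P| = 26, |zone Q| = 34, |zone P∩zone Q| = 20.
|zone P △ zone Q| = |zone P| + |zone Q| − 2·|zone P∩zone Q| = 26 + 34 − 40 = 20.00.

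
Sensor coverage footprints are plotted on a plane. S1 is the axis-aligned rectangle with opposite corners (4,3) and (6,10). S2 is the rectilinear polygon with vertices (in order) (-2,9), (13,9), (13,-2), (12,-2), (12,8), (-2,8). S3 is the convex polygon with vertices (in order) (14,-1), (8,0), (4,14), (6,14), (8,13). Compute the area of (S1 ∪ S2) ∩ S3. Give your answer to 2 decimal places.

|S1 ∪ S2| = 37.
|(S1 ∪ S2) ∩ S3| = 8.46.

8.46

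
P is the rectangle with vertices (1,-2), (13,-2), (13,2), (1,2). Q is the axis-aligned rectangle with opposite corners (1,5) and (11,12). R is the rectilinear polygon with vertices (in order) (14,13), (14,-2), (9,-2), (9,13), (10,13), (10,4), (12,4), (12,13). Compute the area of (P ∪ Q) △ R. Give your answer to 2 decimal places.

|P ∪ Q| = 118.
|(P ∪ Q) ∩ R| = 23.
|(P ∪ Q) △ R| = 118 + 57 − 46 = 129.00.

129.00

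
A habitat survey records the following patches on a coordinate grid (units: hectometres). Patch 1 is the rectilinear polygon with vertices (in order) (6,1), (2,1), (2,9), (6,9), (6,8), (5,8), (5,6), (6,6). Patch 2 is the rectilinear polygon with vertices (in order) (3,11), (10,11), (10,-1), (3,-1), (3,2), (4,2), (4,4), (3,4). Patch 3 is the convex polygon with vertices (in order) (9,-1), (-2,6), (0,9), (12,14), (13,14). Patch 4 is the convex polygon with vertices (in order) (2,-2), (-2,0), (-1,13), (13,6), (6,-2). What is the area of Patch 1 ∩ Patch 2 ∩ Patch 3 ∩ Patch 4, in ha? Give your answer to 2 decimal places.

17.90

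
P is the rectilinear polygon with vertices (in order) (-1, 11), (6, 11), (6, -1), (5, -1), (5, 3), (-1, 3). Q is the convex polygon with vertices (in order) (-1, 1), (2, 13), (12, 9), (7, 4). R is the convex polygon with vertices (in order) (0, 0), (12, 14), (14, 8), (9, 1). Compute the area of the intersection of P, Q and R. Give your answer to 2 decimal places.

6.34

The intersection is the polygon with vertices (6,3.625), (4.333,3), (2.571,3), (6,7).
By the shoelace formula its area is 6.34.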